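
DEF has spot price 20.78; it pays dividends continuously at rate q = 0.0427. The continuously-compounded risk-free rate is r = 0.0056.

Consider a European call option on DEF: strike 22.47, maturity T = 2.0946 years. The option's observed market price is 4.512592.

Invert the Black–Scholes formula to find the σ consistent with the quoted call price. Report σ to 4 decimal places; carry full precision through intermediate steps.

sigma = 0.5153

At σ = 0.5153 the Black–Scholes value reproduces the quote:
σ√T = 0.5153·√2.0946 = 0.745780
d₁ = (ln(S/K) + (r−q+σ²/2)T) / (σ√T) = (ln(20.78/22.47) + (0.0056−0.0427+0.5153²/2)·2.0946) / 0.745780 = (-0.078190 + 0.200384) / 0.745780 = 0.163847
d₂ = d₁ − σ√T = 0.163847 − 0.745780 = -0.581933
e^{−rT} = 0.988339
e^{−qT} = 0.914444
N(d₁) = 0.565074,  N(d₂) = 0.280306
V = S·e^{−qT}·N(d₁) − K·e^{−rT}·N(d₂) = 10.737622 − 6.225029 = 4.512592 (the observed quote) — the price is monotone increasing in volatility, hence this σ is the only solution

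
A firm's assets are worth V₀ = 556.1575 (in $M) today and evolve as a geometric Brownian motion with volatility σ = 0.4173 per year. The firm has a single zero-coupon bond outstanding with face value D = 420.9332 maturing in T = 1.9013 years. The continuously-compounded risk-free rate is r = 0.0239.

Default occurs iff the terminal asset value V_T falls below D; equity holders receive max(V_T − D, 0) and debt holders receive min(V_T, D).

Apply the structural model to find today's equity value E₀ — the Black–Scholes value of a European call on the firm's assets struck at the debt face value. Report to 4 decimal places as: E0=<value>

Equity is a call on the firm's assets struck at D = 420.9332:
d₁ = [ln(V₀/D) + (r + σ²/2)T] / (σ√T)
   = [ln(556.1575/420.9332) + (0.0239 + 0.5·0.4173²)·1.9013] / (0.4173·√1.9013)
   = [0.278577 + 0.210987] / 0.575405 = 0.850816
d₂ = d₁ − σ√T = 0.850816 − 0.575405 = 0.275411
N(d₁) = 0.802564,  N(d₂) = 0.608500,  e^(−rT) = 0.955576
E₀ = V₀·N(d₁) − D·e^(−rT)·N(d₂)
   = 556.1575·0.802564 − 420.9332·0.955576·0.608500 = 201.593060

E0=201.5931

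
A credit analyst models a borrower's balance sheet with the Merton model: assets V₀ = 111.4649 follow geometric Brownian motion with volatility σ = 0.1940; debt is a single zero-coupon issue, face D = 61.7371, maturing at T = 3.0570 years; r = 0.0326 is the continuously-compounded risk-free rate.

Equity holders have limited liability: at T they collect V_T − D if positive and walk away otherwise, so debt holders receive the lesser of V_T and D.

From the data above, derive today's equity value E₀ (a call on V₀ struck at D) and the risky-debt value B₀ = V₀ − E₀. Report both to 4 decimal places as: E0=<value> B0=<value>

Equity is a call on the firm's assets struck at D = 61.7371:
d₁ = [ln(V₀/D) + (r + σ²/2)T] / (σ√T)
   = [ln(111.4649/61.7371) + (0.0326 + 0.5·0.1940²)·3.0570] / (0.1940·√3.0570)
   = [0.590825 + 0.157185] / 0.339195 = 2.205249
d₂ = d₁ − σ√T = 2.205249 − 0.339195 = 1.866054
N(d₁) = 0.986282,  N(d₂) = 0.968983,  e^(−rT) = 0.905147
E₀ = V₀·N(d₁) − D·e^(−rT)·N(d₂)
   = 111.4649·0.986282 − 61.7371·0.905147·0.968983 = 55.787914
B₀ = V₀ − E₀ = 111.4649 − 55.787914 = 55.676986

E0=55.7879 B0=55.6770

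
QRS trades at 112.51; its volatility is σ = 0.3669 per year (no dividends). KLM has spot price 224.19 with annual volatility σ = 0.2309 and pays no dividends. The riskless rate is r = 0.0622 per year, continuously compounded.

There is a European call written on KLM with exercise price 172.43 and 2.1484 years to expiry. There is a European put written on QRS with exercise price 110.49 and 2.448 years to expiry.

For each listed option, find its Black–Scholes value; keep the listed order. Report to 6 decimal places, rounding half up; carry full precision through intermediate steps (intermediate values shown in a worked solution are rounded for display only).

[KLM call K=172.43]
σ√T = 0.2309·√2.1484 = 0.338440
d₁ = (ln(S/K) + (r+σ²/2)T) / (σ√T) = (ln(224.19/172.43) + (0.0622+0.2309²/2)·2.1484) / 0.338440 = (0.262503 + 0.190901) / 0.338440 = 1.339688
d₂ = d₁ − σ√T = 1.339688 − 0.338440 = 1.001248
e^{−rT} = 0.874913
N(d₁) = 0.909827,  N(d₂) = 0.841647
price = S·N(d₁) − K·e^{−rT}·N(d₂) = 203.974023 − 126.971895 = 77.002129
[QRS put K=110.49]
σ√T = 0.3669·√2.448 = 0.574055
d₁ = (ln(S/K) + (r+σ²/2)T) / (σ√T) = (ln(112.51/110.49) + (0.0622+0.3669²/2)·2.448) / 0.574055 = (0.018117 + 0.317035) / 0.574055 = 0.583833
d₂ = d₁ − σ√T = 0.583833 − 0.574055 = 0.009778
e^{−rT} = 0.858760
N(−d₁) = 0.279666,  N(−d₂) = 0.496099
price = K·e^{−rT}·N(−d₂) − S·N(−d₁) = 47.072076 − 31.465259 = 15.606817

price(KLM call K=172.43) = 77.002129
price(QRS put K=110.49) = 15.606817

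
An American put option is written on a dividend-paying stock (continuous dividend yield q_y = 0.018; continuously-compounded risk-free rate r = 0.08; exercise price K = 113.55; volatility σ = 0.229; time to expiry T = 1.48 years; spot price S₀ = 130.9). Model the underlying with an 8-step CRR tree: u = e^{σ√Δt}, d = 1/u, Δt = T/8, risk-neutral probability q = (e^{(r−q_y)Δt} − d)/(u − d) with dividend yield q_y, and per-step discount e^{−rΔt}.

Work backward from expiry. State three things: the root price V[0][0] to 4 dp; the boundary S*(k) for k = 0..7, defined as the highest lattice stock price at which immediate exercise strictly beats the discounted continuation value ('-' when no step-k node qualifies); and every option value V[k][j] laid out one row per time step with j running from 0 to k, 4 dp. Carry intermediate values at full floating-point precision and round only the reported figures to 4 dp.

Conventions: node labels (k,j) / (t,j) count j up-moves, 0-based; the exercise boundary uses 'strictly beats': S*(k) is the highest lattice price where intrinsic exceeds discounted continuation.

params: Δt=0.18500 u=1.10351 d=0.90620 q=0.53386 e^(-rΔt)=0.98531
t_8 payoffs: 54.0212 41.0596 25.2759 6.0554 0.0000 0.0000 0.0000 0.0000 0.0000
t_7: node(7,0) S=65.6907 payoff=47.8593 vs cont=46.4095 → 47.8593 [stop]  node(7,1) S=79.9939 payoff=33.5561 vs cont=32.1539 → 33.5561 [stop]  node(7,2) S=97.4115 payoff=16.1385 vs cont=14.7942 → 16.1385 [stop]  node(7,3) S=118.6214 payoff=0.0000 vs cont=2.7812 → 2.7812 [wait]  node(7,4) S=144.4495 payoff=0.0000 vs cont=0.0000 → 0.0000 [wait]  node(7,5) S=175.9014 payoff=0.0000 vs cont=0.0000 → 0.0000 [wait]  node(7,6) S=214.2014 payoff=0.0000 vs cont=0.0000 → 0.0000 [wait]  node(7,7) S=260.8407 payoff=0.0000 vs cont=0.0000 → 0.0000 [wait]  ⇒ S*(7)=97.4115
t_6: node(6,0) S=72.4904 payoff=41.0596 vs cont=39.6324 → 41.0596 [stop]  node(6,1) S=88.2741 payoff=25.2759 vs cont=23.9012 → 25.2759 [stop]  node(6,2) S=107.4946 payoff=6.0554 vs cont=8.8752 → 8.8752 [wait]  node(6,3) S=130.9000 payoff=0.0000 vs cont=1.2774 → 1.2774 [wait]  node(6,4) S=159.4016 payoff=0.0000 vs cont=0.0000 → 0.0000 [wait]  node(6,5) S=194.1091 payoff=0.0000 vs cont=0.0000 → 0.0000 [wait]  node(6,6) S=236.3736 payoff=0.0000 vs cont=0.0000 → 0.0000 [wait]  ⇒ S*(6)=88.2741
t_5: node(5,0) S=79.9939 payoff=33.5561 vs cont=32.1539 → 33.5561 [stop]  node(5,1) S=97.4115 payoff=16.1385 vs cont=16.2775 → 16.2775 [wait]  node(5,2) S=118.6214 payoff=0.0000 vs cont=4.7482 → 4.7482 [wait]  node(5,3) S=144.4495 payoff=0.0000 vs cont=0.5867 → 0.5867 [wait]  node(5,4) S=175.9014 payoff=0.0000 vs cont=0.0000 → 0.0000 [wait]  node(5,5) S=214.2014 payoff=0.0000 vs cont=0.0000 → 0.0000 [wait]  ⇒ S*(5)=79.9939
t_4: node(4,0) S=88.2741 payoff=25.2759 vs cont=23.9743 → 25.2759 [stop]  node(4,1) S=107.4946 payoff=6.0554 vs cont=9.9738 → 9.9738 [wait]  node(4,2) S=130.9000 payoff=0.0000 vs cont=2.4894 → 2.4894 [wait]  node(4,3) S=159.4016 payoff=0.0000 vs cont=0.2695 → 0.2695 [wait]  node(4,4) S=194.1091 payoff=0.0000 vs cont=0.0000 → 0.0000 [wait]  ⇒ S*(4)=88.2741
t_3: node(3,0) S=97.4115 payoff=16.1385 vs cont=16.8553 → 16.8553 [wait]  node(3,1) S=118.6214 payoff=0.0000 vs cont=5.8903 → 5.8903 [wait]  node(3,2) S=144.4495 payoff=0.0000 vs cont=1.2851 → 1.2851 [wait]  node(3,3) S=175.9014 payoff=0.0000 vs cont=0.1238 → 0.1238 [wait]  ⇒ S*(3)=-
t_2: node(2,0) S=107.4946 payoff=6.0554 vs cont=10.8399 → 10.8399 [wait]  node(2,1) S=130.9000 payoff=0.0000 vs cont=3.3814 → 3.3814 [wait]  node(2,2) S=159.4016 payoff=0.0000 vs cont=0.6553 → 0.6553 [wait]  ⇒ S*(2)=-
t_1: node(1,0) S=118.6214 payoff=0.0000 vs cont=6.7573 → 6.7573 [wait]  node(1,1) S=144.4495 payoff=0.0000 vs cont=1.8977 → 1.8977 [wait]  ⇒ S*(1)=-
t_0: node(0,0) S=130.9000 payoff=0.0000 vs cont=4.1018 → 4.1018 [wait]  ⇒ S*(0)=-

price = 4.1018
boundary = - - - - 88.2741 79.9939 88.2741 97.4115
tree:
4.1018
6.7573 1.8977
10.8399 3.3814 0.6553
16.8553 5.8903 1.2851 0.1238
25.2759 9.9738 2.4894 0.2695 0.0000
33.5561 16.2775 4.7482 0.5867 0.0000 0.0000
41.0596 25.2759 8.8752 1.2774 0.0000 0.0000 0.0000
47.8593 33.5561 16.1385 2.7812 0.0000 0.0000 0.0000 0.0000
54.0212 41.0596 25.2759 6.0554 0.0000 0.0000 0.0000 0.0000 0.0000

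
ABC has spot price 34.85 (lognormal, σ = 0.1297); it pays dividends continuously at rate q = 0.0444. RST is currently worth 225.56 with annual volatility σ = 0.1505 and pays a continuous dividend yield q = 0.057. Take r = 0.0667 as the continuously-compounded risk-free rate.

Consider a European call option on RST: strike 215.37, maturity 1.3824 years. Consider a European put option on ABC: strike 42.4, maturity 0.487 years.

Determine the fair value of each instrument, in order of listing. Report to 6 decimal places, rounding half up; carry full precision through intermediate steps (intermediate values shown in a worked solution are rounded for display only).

[RST call K=215.37]
σ√T = 0.1505·√1.3824 = 0.176951
d₁ = (ln(S/K) + (r−q+σ²/2)T) / (σ√T) = (ln(225.56/215.37) + (0.0667−0.057+0.1505²/2)·1.3824) / 0.176951 = (0.046229 + 0.029065) / 0.176951 = 0.425506
d₂ = d₁ − σ√T = 0.425506 − 0.176951 = 0.248555
e^{−rT} = 0.911917
e^{−qT} = 0.924228
N(d₁) = 0.664766,  N(d₂) = 0.598148
price = S·e^{−qT}·N(d₁) − K·e^{−rT}·N(d₂) = 138.583022 − 117.475957 = 21.107066
[ABC put K=42.4]
σ√T = 0.1297·√0.487 = 0.090512
d₁ = (ln(S/K) + (r−q+σ²/2)T) / (σ√T) = (ln(34.85/42.4) + (0.0667−0.0444+0.1297²/2)·0.487) / 0.090512 = (-0.196095 + 0.014956) / 0.090512 = -2.001278
d₂ = d₁ − σ√T = -2.001278 − 0.090512 = -2.091789
e^{−rT} = 0.968039
e^{−qT} = 0.978609
N(−d₁) = 0.977319,  N(−d₂) = 0.981771
price = K·e^{−rT}·N(−d₂) − S·e^{−qT}·N(−d₁) = 40.296660 − 33.331001 = 6.965659

price(RST call K=215.37) = 21.107066
price(ABC put K=42.4) = 6.965659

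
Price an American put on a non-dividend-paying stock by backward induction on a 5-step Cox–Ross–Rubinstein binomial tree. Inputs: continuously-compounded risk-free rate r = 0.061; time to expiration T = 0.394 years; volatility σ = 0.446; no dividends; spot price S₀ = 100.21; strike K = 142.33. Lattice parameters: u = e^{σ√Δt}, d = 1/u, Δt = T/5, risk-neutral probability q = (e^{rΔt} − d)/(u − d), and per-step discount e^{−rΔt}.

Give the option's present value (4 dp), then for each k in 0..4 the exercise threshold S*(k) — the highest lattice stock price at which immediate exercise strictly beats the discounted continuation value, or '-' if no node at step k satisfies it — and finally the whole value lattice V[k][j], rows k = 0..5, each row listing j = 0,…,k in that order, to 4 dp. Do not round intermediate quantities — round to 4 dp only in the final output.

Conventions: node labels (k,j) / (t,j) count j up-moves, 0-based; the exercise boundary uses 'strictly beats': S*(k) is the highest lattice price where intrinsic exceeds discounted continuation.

price = 42.2080
boundary = - 88.4175 100.2100 113.5753 100.2100
tree:
42.2080
53.9125 30.3414
64.3173 42.1200 18.2799
73.4977 53.9125 28.7547 7.4677
81.5977 64.3173 42.1200 14.6537 0.0000
88.7446 73.4977 53.9125 28.7547 0.0000 0.0000

params: Δt=0.07880 u=1.13337 d=0.88232 q=0.48793 e^(-rΔt)=0.99520
t_5 payoffs: 88.7446 73.4977 53.9125 28.7547 0.0000 0.0000
t_4: node(4,0) S=60.7323 payoff=81.5977 vs cont=80.9152 → 81.5977 [stop]  node(4,1) S=78.0127 payoff=64.3173 vs cont=63.6348 → 64.3173 [stop]  node(4,2) S=100.2100 payoff=42.1200 vs cont=41.4375 → 42.1200 [stop]  node(4,3) S=128.7232 payoff=13.6068 vs cont=14.6537 → 14.6537 [wait]  node(4,4) S=165.3494 payoff=0.0000 vs cont=0.0000 → 0.0000 [wait]  ⇒ S*(4)=100.2100
t_3: node(3,0) S=68.8323 payoff=73.4977 vs cont=72.8152 → 73.4977 [stop]  node(3,1) S=88.4175 payoff=53.9125 vs cont=53.2300 → 53.9125 [stop]  node(3,2) S=113.5753 payoff=28.7547 vs cont=28.5805 → 28.7547 [stop]  node(3,3) S=145.8914 payoff=0.0000 vs cont=7.4677 → 7.4677 [wait]  ⇒ S*(3)=113.5753
t_2: node(2,0) S=78.0127 payoff=64.3173 vs cont=63.6348 → 64.3173 [stop]  node(2,1) S=100.2100 payoff=42.1200 vs cont=41.4375 → 42.1200 [stop]  node(2,2) S=128.7232 payoff=13.6068 vs cont=18.2799 → 18.2799 [wait]  ⇒ S*(2)=100.2100
t_1: node(1,0) S=88.4175 payoff=53.9125 vs cont=53.2300 → 53.9125 [stop]  node(1,1) S=113.5753 payoff=28.7547 vs cont=30.3414 → 30.3414 [wait]  ⇒ S*(1)=88.4175
t_0: node(0,0) S=100.2100 payoff=42.1200 vs cont=42.2080 → 42.2080 [wait]  ⇒ S*(0)=-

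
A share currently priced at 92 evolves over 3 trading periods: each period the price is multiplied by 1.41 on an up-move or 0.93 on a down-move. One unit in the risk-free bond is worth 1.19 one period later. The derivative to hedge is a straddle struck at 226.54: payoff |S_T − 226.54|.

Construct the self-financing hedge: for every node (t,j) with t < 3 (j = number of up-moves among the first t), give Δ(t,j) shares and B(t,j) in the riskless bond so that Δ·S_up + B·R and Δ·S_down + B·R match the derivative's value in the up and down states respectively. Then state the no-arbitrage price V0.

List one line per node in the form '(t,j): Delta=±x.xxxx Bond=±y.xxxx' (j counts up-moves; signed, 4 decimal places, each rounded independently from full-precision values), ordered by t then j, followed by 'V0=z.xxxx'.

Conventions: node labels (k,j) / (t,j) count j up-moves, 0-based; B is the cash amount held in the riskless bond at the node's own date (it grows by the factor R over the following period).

Since d<R<u, set p* = (R−d)/(u−d) = 0.5417; price each node as the discounted p*-expectation of its children.
Expiry values: V(3,0)=152.5392, V(3,1)=114.3452, V(3,2)=56.4382, V(3,3)=31.3563
  t=2,j=0: stock 79.5708 → up 112.1948 (V=114.3452), down 74.0008 (V=152.5392). Price 110.7989; hedge Δ=-1.0000, bond B=190.3697.
  t=2,j=1: stock 120.6396 → up 170.1018 (V=56.4382), down 112.1948 (V=114.3452). Price 69.7301; hedge Δ=-1.0000, bond B=190.3697.
  t=2,j=2: stock 182.9052 → up 257.8963 (V=31.3563), down 170.1018 (V=56.4382). Price 36.0102; hedge Δ=-0.2857, bond B=88.2640.
  t=1,j=0: stock 85.5600 → up 120.6396 (V=69.7301), down 79.5708 (V=110.7989). Price 74.4146; hedge Δ=-1.0000, bond B=159.9746.
  t=1,j=1: stock 129.7200 → up 182.9052 (V=36.0102), down 120.6396 (V=69.7301). Price 43.2481; hedge Δ=-0.5415, bond B=113.4979.
  t=0,j=0: stock 92.0000 → up 129.7200 (V=43.2481), down 85.5600 (V=74.4146). Price 48.3468; hedge Δ=-0.7058, bond B=113.2771.
As a check, the time-0 holding Δ(0,0)·S0 + B(0,0) comes to 48.3468 — exactly V0.

(0,0): Delta=-0.7058 Bond=113.2771
(1,0): Delta=-1.0000 Bond=159.9746
(1,1): Delta=-0.5415 Bond=113.4979
(2,0): Delta=-1.0000 Bond=190.3697
(2,1): Delta=-1.0000 Bond=190.3697
(2,2): Delta=-0.2857 Bond=88.2640
V0=48.3468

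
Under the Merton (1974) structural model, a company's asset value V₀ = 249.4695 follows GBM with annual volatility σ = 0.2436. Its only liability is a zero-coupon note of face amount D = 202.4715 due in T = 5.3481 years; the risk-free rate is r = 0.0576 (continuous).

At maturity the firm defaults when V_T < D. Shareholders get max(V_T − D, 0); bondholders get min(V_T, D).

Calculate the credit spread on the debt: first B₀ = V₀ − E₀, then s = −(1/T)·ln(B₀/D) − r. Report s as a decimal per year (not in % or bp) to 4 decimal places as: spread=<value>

With assets at 249.4695 and a single debt payment of 202.4715 at 5.3481 years:
d₁ = [ln(V₀/D) + (r + σ²/2)T] / (σ√T)
   = [ln(249.4695/202.4715) + (0.0576 + 0.5·0.2436²)·5.3481] / (0.2436·√5.3481)
   = [0.208738 + 0.466731] / 0.563348 = 1.199025
d₂ = d₁ − σ√T = 1.199025 − 0.563348 = 0.635677
N(d₁) = 0.884741,  N(d₂) = 0.737506,  e^(−rT) = 0.734878
E₀ = V₀·N(d₁) − D·e^(−rT)·N(d₂)
   = 249.4695·0.884741 − 202.4715·0.734878·0.737506 = 110.980901
B₀ = V₀ − E₀ = 249.4695 − 110.980901 = 138.488599
spread = −(1/T)·ln(B₀/D) − r = −(1/5.3481)·ln(138.488599/202.4715) − 0.0576 = 0.01341796

spread=0.0134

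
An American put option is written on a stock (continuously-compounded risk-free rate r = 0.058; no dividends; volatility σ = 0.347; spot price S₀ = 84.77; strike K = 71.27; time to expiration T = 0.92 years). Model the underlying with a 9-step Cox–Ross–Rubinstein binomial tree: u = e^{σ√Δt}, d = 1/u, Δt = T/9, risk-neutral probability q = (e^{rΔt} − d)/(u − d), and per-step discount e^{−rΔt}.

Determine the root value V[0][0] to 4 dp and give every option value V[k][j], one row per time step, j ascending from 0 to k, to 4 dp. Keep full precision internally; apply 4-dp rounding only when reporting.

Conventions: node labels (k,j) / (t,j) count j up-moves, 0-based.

Δt=0.10222  u=1.11733  d=0.89499  q=0.49904  discount=0.99409
step 9 (expiry): payoffs max(K−S,0) = 40.0378 32.2788 22.5922 10.4991 0.0000 0.0000 0.0000 0.0000 0.0000 0.0000
k=8: (k=8,j=0): S=34.8967, K−S=36.3733, hold=35.9520 ⇒ V=36.3733 exercise | (k=8,j=1): S=43.5661, K−S=27.7039, hold=27.2826 ⇒ V=27.7039 exercise | (k=8,j=2): S=54.3893, K−S=16.8807, hold=16.4594 ⇒ V=16.8807 exercise | (k=8,j=3): S=67.9013, K−S=3.3687, hold=5.2286 ⇒ V=5.2286 continue | (k=8,j=4): S=84.7700, K−S=0.0000, hold=0.0000 ⇒ V=0.0000 continue | (k=8,j=5): S=105.8295, K−S=0.0000, hold=0.0000 ⇒ V=0.0000 continue | (k=8,j=6): S=132.1207, K−S=0.0000, hold=0.0000 ⇒ V=0.0000 continue | (k=8,j=7): S=164.9435, K−S=0.0000, hold=0.0000 ⇒ V=0.0000 continue | (k=8,j=8): S=205.9205, K−S=0.0000, hold=0.0000 ⇒ V=0.0000 continue
k=7: (k=7,j=0): S=38.9912, K−S=32.2788, hold=31.8575 ⇒ V=32.2788 exercise | (k=7,j=1): S=48.6778, K−S=22.5922, hold=22.1709 ⇒ V=22.5922 exercise | (k=7,j=2): S=60.7709, K−S=10.4991, hold=11.0004 ⇒ V=11.0004 continue | (k=7,j=3): S=75.8682, K−S=0.0000, hold=2.6038 ⇒ V=2.6038 continue | (k=7,j=4): S=94.7162, K−S=0.0000, hold=0.0000 ⇒ V=0.0000 continue | (k=7,j=5): S=118.2466, K−S=0.0000, hold=0.0000 ⇒ V=0.0000 continue | (k=7,j=6): S=147.6227, K−S=0.0000, hold=0.0000 ⇒ V=0.0000 continue | (k=7,j=7): S=184.2967, K−S=0.0000, hold=0.0000 ⇒ V=0.0000 continue
k=6: (k=6,j=0): S=43.5661, K−S=27.7039, hold=27.2826 ⇒ V=27.7039 exercise | (k=6,j=1): S=54.3893, K−S=16.8807, hold=16.7081 ⇒ V=16.8807 exercise | (k=6,j=2): S=67.9013, K−S=3.3687, hold=6.7700 ⇒ V=6.7700 continue | (k=6,j=3): S=84.7700, K−S=0.0000, hold=1.2967 ⇒ V=1.2967 continue | (k=6,j=4): S=105.8295, K−S=0.0000, hold=0.0000 ⇒ V=0.0000 continue | (k=6,j=5): S=132.1207, K−S=0.0000, hold=0.0000 ⇒ V=0.0000 continue | (k=6,j=6): S=164.9435, K−S=0.0000, hold=0.0000 ⇒ V=0.0000 continue
k=5: (k=5,j=0): S=48.6778, K−S=22.5922, hold=22.1709 ⇒ V=22.5922 exercise | (k=5,j=1): S=60.7709, K−S=10.4991, hold=11.7651 ⇒ V=11.7651 continue | (k=5,j=2): S=75.8682, K−S=0.0000, hold=4.0147 ⇒ V=4.0147 continue | (k=5,j=3): S=94.7162, K−S=0.0000, hold=0.6458 ⇒ V=0.6458 continue | (k=5,j=4): S=118.2466, K−S=0.0000, hold=0.0000 ⇒ V=0.0000 continue | (k=5,j=5): S=147.6227, K−S=0.0000, hold=0.0000 ⇒ V=0.0000 continue
k=4: (k=4,j=0): S=54.3893, K−S=16.8807, hold=17.0874 ⇒ V=17.0874 continue | (k=4,j=1): S=67.9013, K−S=3.3687, hold=7.8507 ⇒ V=7.8507 continue | (k=4,j=2): S=84.7700, K−S=0.0000, hold=2.3197 ⇒ V=2.3197 continue | (k=4,j=3): S=105.8295, K−S=0.0000, hold=0.3216 ⇒ V=0.3216 continue | (k=4,j=4): S=132.1207, K−S=0.0000, hold=0.0000 ⇒ V=0.0000 continue
k=3: (k=3,j=0): S=60.7709, K−S=10.4991, hold=12.4042 ⇒ V=12.4042 continue | (k=3,j=1): S=75.8682, K−S=0.0000, hold=5.0604 ⇒ V=5.0604 continue | (k=3,j=2): S=94.7162, K−S=0.0000, hold=1.3148 ⇒ V=1.3148 continue | (k=3,j=3): S=118.2466, K−S=0.0000, hold=0.1602 ⇒ V=0.1602 continue
k=2: (k=2,j=0): S=67.9013, K−S=3.3687, hold=8.6877 ⇒ V=8.6877 continue | (k=2,j=1): S=84.7700, K−S=0.0000, hold=3.1723 ⇒ V=3.1723 continue | (k=2,j=2): S=105.8295, K−S=0.0000, hold=0.7342 ⇒ V=0.7342 continue
k=1: (k=1,j=0): S=75.8682, K−S=0.0000, hold=5.9003 ⇒ V=5.9003 continue | (k=1,j=1): S=94.7162, K−S=0.0000, hold=1.9441 ⇒ V=1.9441 continue
k=0: (k=0,j=0): S=84.7700, K−S=0.0000, hold=3.9028 ⇒ V=3.9028 continue

price = 3.9028
tree:
3.9028
5.9003 1.9441
8.6877 3.1723 0.7342
12.4042 5.0604 1.3148 0.1602
17.0874 7.8507 2.3197 0.3216 0.0000
22.5922 11.7651 4.0147 0.6458 0.0000 0.0000
27.7039 16.8807 6.7700 1.2967 0.0000 0.0000 0.0000
32.2788 22.5922 11.0004 2.6038 0.0000 0.0000 0.0000 0.0000
36.3733 27.7039 16.8807 5.2286 0.0000 0.0000 0.0000 0.0000 0.0000
40.0378 32.2788 22.5922 10.4991 0.0000 0.0000 0.0000 0.0000 0.0000 0.0000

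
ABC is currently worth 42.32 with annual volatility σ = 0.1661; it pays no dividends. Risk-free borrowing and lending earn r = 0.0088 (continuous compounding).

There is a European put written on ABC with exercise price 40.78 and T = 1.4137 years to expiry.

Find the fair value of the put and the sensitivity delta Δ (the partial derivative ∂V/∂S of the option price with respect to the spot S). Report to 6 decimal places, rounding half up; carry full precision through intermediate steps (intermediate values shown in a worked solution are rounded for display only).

price = 2.327582
Δ = -0.363382

σ√T = 0.1661·√1.4137 = 0.197491
d₁ = (ln(S/K) + (r+σ²/2)T) / (σ√T) = (ln(42.32/40.78) + (0.0088+0.1661²/2)·1.4137) / 0.197491 = (0.037068 + 0.031942) / 0.197491 = 0.349433
d₂ = d₁ − σ√T = 0.349433 − 0.197491 = 0.151942
e^{−rT} = 0.987637
N(−d₁) = 0.363382,  N(−d₂) = 0.439617
Put price V = K·e^{−rT}·N(−d₂) − S·N(−d₁) = 17.705915 − 15.378332 = 2.327582
Δ = −N(−d₁) = -0.363382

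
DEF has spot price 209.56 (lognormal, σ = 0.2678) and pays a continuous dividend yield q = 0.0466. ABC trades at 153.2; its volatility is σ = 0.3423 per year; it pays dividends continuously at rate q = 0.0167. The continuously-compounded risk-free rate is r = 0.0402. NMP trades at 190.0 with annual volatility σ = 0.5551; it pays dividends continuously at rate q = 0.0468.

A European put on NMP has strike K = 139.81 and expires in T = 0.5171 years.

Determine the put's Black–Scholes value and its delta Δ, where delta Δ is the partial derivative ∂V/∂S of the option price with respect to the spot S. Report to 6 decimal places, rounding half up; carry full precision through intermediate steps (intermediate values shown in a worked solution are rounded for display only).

price = 8.107895
Δ = -0.164626

σ√T = 0.5551·√0.5171 = 0.399171
d₁ = (ln(S/K) + (r−q+σ²/2)T) / (σ√T) = (ln(190.0/139.81) + (0.0402−0.0468+0.5551²/2)·0.5171) / 0.399171 = (0.306740 + 0.076256) / 0.399171 = 0.959478
d₂ = d₁ − σ√T = 0.959478 − 0.399171 = 0.560308
e^{−rT} = 0.979427
e^{−qT} = 0.976090
N(−d₁) = 0.168659,  N(−d₂) = 0.287635
Put price V = K·e^{−rT}·N(−d₂) − S·e^{−qT}·N(−d₁) = 39.386904 − 31.279009 = 8.107895
Δ = −e^{−qT}·N(−d₁) = -0.164626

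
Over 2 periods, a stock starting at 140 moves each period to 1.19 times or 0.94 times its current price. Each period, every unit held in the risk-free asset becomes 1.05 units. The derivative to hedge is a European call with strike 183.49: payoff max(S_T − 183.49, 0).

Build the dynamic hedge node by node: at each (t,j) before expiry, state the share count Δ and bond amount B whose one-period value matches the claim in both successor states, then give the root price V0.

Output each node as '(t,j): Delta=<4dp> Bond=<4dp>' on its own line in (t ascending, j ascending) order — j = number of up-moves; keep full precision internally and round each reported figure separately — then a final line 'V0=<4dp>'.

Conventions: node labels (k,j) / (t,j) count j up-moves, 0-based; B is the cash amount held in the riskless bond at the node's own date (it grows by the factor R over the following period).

(0,0): Delta=0.1768 Bond=-22.1547
(1,0): Delta=0.0000 Bond=0.0000
(1,1): Delta=0.3545 Bond=-52.8692
V0=2.5926

Under the risk-neutral measure, an up-move has probability p* = (R−d)/(u−d) = 0.4400 and values discount at R = 1.05.
Expiry values: V(2,0)=0.0000, V(2,1)=0.0000, V(2,2)=14.7640
(1,0): S=131.6000. Δ = (V_up−V_dn)/(S_up−S_dn) = (0.0000−0.0000)/(156.6040−123.7040) = 0.0000. V = [p*·0.0000 + (1−p*)·0.0000]/1.05 = 0.0000. B = V − Δ·S = 0.0000.
(1,1): S=166.6000. Δ = (V_up−V_dn)/(S_up−S_dn) = (14.7640−0.0000)/(198.2540−156.6040) = 0.3545. V = [p*·14.7640 + (1−p*)·0.0000]/1.05 = 6.1868. B = V − Δ·S = -52.8692.
(0,0): S=140.0000. Δ = (V_up−V_dn)/(S_up−S_dn) = (6.1868−0.0000)/(166.6000−131.6000) = 0.1768. V = [p*·6.1868 + (1−p*)·0.0000]/1.05 = 2.5926. B = V − Δ·S = -22.1547.
As a check, the time-0 holding Δ(0,0)·S0 + B(0,0) comes to 2.5926 — exactly V0.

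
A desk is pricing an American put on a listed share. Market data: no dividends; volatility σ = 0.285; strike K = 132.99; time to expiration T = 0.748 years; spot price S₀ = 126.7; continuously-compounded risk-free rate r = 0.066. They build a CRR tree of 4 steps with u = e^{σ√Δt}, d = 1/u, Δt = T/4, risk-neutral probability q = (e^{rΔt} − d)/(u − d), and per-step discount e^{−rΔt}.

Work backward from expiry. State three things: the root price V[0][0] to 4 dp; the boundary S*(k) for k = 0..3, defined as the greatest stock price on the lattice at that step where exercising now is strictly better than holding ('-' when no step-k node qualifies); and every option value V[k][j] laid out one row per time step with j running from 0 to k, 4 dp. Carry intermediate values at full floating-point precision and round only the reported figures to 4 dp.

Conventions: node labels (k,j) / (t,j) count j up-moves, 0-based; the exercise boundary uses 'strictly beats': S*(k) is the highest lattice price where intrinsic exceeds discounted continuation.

price = 13.6215
boundary = - - 99.0212 112.0089
tree:
13.6215
22.0180 6.1805
33.9688 11.4900 1.4169
45.4505 20.9811 2.9854 0.0000
55.6009 33.9688 6.2900 0.0000 0.0000

Δt=0.18700, u=1.13116, d=0.88405, q=0.51948, disc=e^(-rΔt)=0.98773
k=4 terminal: V=max(K-S,0) → 55.6009 33.9688 6.2900 0.0000 0.0000
k=3: j=0 S=87.5395 intr=45.4505 cont=43.8192 V=45.4505[EX]; j=1 S=112.0089 intr=20.9811 cont=19.3498 V=20.9811[EX]; j=2 S=143.3180 intr=0.0000 cont=2.9854 V=2.9854[hold]; j=3 S=183.3788 intr=0.0000 cont=0.0000 V=0.0000[hold]  S*(3)=112.0089
k=2: j=0 S=99.0212 intr=33.9688 cont=32.3375 V=33.9688[EX]; j=1 S=126.7000 intr=6.2900 cont=11.4900 V=11.4900[hold]; j=2 S=162.1157 intr=0.0000 cont=1.4169 V=1.4169[hold]  S*(2)=99.0212
k=1: j=0 S=112.0089 intr=20.9811 cont=22.0180 V=22.0180[hold]; j=1 S=143.3180 intr=0.0000 cont=6.1805 V=6.1805[hold]  S*(1)=-
k=0: j=0 S=126.7000 intr=6.2900 cont=13.6215 V=13.6215[hold]  S*(0)=-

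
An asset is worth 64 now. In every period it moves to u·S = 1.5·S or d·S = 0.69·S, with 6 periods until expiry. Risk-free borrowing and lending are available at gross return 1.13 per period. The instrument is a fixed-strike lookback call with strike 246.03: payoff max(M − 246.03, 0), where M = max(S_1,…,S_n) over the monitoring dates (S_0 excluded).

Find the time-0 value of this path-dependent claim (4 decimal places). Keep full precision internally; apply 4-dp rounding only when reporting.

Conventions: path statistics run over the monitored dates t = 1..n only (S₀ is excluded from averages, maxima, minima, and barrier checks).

Risk-neutral up-probability p* = (R−d)/(u−d) = (1.13−0.69)/(1.5−0.69) = 0.5432; the claim prices as the p*-weighted sum of path payoffs discounted by R^6.
Enumerate all 2^6 = 64 price paths (U = up ×1.5, D = down ×0.69); each path with k up-moves has probability p*^k·(1−p*)^(6−k).
DDDDDD: M=44.1600, payoff=0.0000, prob=0.009084
UDDDDD: M=96.0000, payoff=0.0000, prob=0.010803
DUDDDD: M=66.2400, payoff=0.0000, prob=0.010803
UUDDDD: M=144.0000, payoff=0.0000, prob=0.012847
DDUDDD: M=45.7056, payoff=0.0000, prob=0.010803
UDUDDD: M=99.3600, payoff=0.0000, prob=0.012847
DUUDDD: M=99.3600, payoff=0.0000, prob=0.012847
UUUDDD: M=216.0000, payoff=0.0000, prob=0.015278
DDDUDD: M=44.1600, payoff=0.0000, prob=0.010803
UDDUDD: M=96.0000, payoff=0.0000, prob=0.012847
DUDUDD: M=68.5584, payoff=0.0000, prob=0.012847
UUDUDD: M=149.0400, payoff=0.0000, prob=0.015278
DDUUDD: M=68.5584, payoff=0.0000, prob=0.012847
UDUUDD: M=149.0400, payoff=0.0000, prob=0.015278
DUUUDD: M=149.0400, payoff=0.0000, prob=0.015278
UUUUDD: M=324.0000, payoff=77.9700, prob=0.018168
DDDDUD: M=44.1600, payoff=0.0000, prob=0.010803
UDDDUD: M=96.0000, payoff=0.0000, prob=0.012847
DUDDUD: M=66.2400, payoff=0.0000, prob=0.012847
UUDDUD: M=144.0000, payoff=0.0000, prob=0.015278
DDUDUD: M=47.3053, payoff=0.0000, prob=0.012847
UDUDUD: M=102.8376, payoff=0.0000, prob=0.015278
DUUDUD: M=102.8376, payoff=0.0000, prob=0.015278
UUUDUD: M=223.5600, payoff=0.0000, prob=0.018168
DDDUUD: M=47.3053, payoff=0.0000, prob=0.012847
UDDUUD: M=102.8376, payoff=0.0000, prob=0.015278
DUDUUD: M=102.8376, payoff=0.0000, prob=0.015278
UUDUUD: M=223.5600, payoff=0.0000, prob=0.018168
DDUUUD: M=102.8376, payoff=0.0000, prob=0.015278
UDUUUD: M=223.5600, payoff=0.0000, prob=0.018168
DUUUUD: M=223.5600, payoff=0.0000, prob=0.018168
UUUUUD: M=486.0000, payoff=239.9700, prob=0.021605
DDDDDU: M=44.1600, payoff=0.0000, prob=0.010803
UDDDDU: M=96.0000, payoff=0.0000, prob=0.012847
DUDDDU: M=66.2400, payoff=0.0000, prob=0.012847
UUDDDU: M=144.0000, payoff=0.0000, prob=0.015278
DDUDDU: M=45.7056, payoff=0.0000, prob=0.012847
UDUDDU: M=99.3600, payoff=0.0000, prob=0.015278
DUUDDU: M=99.3600, payoff=0.0000, prob=0.015278
UUUDDU: M=216.0000, payoff=0.0000, prob=0.018168
DDDUDU: M=44.1600, payoff=0.0000, prob=0.012847
UDDUDU: M=96.0000, payoff=0.0000, prob=0.015278
DUDUDU: M=70.9579, payoff=0.0000, prob=0.015278
UUDUDU: M=154.2564, payoff=0.0000, prob=0.018168
DDUUDU: M=70.9579, payoff=0.0000, prob=0.015278
UDUUDU: M=154.2564, payoff=0.0000, prob=0.018168
DUUUDU: M=154.2564, payoff=0.0000, prob=0.018168
UUUUDU: M=335.3400, payoff=89.3100, prob=0.021605
DDDDUU: M=44.1600, payoff=0.0000, prob=0.012847
UDDDUU: M=96.0000, payoff=0.0000, prob=0.015278
DUDDUU: M=70.9579, payoff=0.0000, prob=0.015278
UUDDUU: M=154.2564, payoff=0.0000, prob=0.018168
DDUDUU: M=70.9579, payoff=0.0000, prob=0.015278
UDUDUU: M=154.2564, payoff=0.0000, prob=0.018168
DUUDUU: M=154.2564, payoff=0.0000, prob=0.018168
UUUDUU: M=335.3400, payoff=89.3100, prob=0.021605
DDDUUU: M=70.9579, payoff=0.0000, prob=0.015278
UDDUUU: M=154.2564, payoff=0.0000, prob=0.018168
DUDUUU: M=154.2564, payoff=0.0000, prob=0.018168
UUDUUU: M=335.3400, payoff=89.3100, prob=0.021605
DDUUUU: M=154.2564, payoff=0.0000, prob=0.018168
UDUUUU: M=335.3400, payoff=89.3100, prob=0.021605
DUUUUU: M=335.3400, payoff=89.3100, prob=0.021605
UUUUUU: M=729.0000, payoff=482.9700, prob=0.025692
Price = Σ prob·payoff / R^6 = 28.657533 / 2.081952 = 13.7647

price = 13.7647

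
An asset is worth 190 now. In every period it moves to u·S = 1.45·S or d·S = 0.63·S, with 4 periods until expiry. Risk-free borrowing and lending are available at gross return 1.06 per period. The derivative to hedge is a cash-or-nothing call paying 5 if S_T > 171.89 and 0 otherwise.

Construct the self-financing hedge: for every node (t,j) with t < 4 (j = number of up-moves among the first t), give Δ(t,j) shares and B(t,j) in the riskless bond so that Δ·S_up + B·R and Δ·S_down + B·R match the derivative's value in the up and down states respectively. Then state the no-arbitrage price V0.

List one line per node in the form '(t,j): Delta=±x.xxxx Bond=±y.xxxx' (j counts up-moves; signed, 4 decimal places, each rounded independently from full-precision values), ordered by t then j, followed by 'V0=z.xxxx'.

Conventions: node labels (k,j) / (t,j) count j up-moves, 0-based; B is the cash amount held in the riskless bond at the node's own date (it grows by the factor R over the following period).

Under the risk-neutral measure, an up-move has probability p* = (R−d)/(u−d) = 0.5244 and values discount at R = 1.06.
Terminal payoffs: V(4,0)=0.0000, V(4,1)=0.0000, V(4,2)=0.0000, V(4,3)=5.0000, V(4,4)=5.0000
  t=3,j=0: stock 47.5089 → up 68.8879 (V=0.0000), down 29.9306 (V=0.0000). Price 0.0000; hedge Δ=0.0000, bond B=0.0000.
  t=3,j=1: stock 109.3460 → up 158.5516 (V=0.0000), down 68.8879 (V=0.0000). Price 0.0000; hedge Δ=0.0000, bond B=0.0000.
  t=3,j=2: stock 251.6693 → up 364.9204 (V=5.0000), down 158.5516 (V=0.0000). Price 2.4735; hedge Δ=0.0242, bond B=-3.6240.
  t=3,j=3: stock 579.2387 → up 839.8962 (V=5.0000), down 364.9204 (V=5.0000). Price 4.7170; hedge Δ=0.0000, bond B=4.7170.
  t=2,j=0: stock 75.4110 → up 109.3460 (V=0.0000), down 47.5089 (V=0.0000). Price 0.0000; hedge Δ=0.0000, bond B=0.0000.
  t=2,j=1: stock 173.5650 → up 251.6692 (V=2.4735), down 109.3460 (V=0.0000). Price 1.2237; hedge Δ=0.0174, bond B=-1.7928.
  t=2,j=2: stock 399.4750 → up 579.2387 (V=4.7170), down 251.6693 (V=2.4735). Price 3.4434; hedge Δ=0.0068, bond B=0.7075.
  t=1,j=0: stock 119.7000 → up 173.5650 (V=1.2237), down 75.4110 (V=0.0000). Price 0.6054; hedge Δ=0.0125, bond B=-0.8869.
  t=1,j=1: stock 275.5000 → up 399.4750 (V=3.4434), down 173.5650 (V=1.2237). Price 2.2525; hedge Δ=0.0098, bond B=-0.4544.
  t=0,j=0: stock 190.0000 → up 275.5000 (V=2.2525), down 119.7000 (V=0.6054). Price 1.3860; hedge Δ=0.0106, bond B=-0.6228.
Check: Δ(0,0)·S0 + B(0,0) = 1.3860 = V0.

(0,0): Delta=0.0106 Bond=-0.6228
(1,0): Delta=0.0125 Bond=-0.8869
(1,1): Delta=0.0098 Bond=-0.4544
(2,0): Delta=0.0000 Bond=0.0000
(2,1): Delta=0.0174 Bond=-1.7928
(2,2): Delta=0.0068 Bond=0.7075
(3,0): Delta=0.0000 Bond=0.0000
(3,1): Delta=0.0000 Bond=0.0000
(3,2): Delta=0.0242 Bond=-3.6240
(3,3): Delta=0.0000 Bond=4.7170
V0=1.3860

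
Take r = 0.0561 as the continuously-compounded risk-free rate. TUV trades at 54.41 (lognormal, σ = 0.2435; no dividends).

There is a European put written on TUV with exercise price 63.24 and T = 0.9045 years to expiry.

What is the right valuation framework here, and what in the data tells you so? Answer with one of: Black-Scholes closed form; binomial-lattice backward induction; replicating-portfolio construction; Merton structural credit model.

Key observation: with TUV following a GBM at constant σ and r, the European put struck at 63.24 prices in closed form — nothing here needs a stepwise model or a balance sheet.

framework: Black-Scholes closed form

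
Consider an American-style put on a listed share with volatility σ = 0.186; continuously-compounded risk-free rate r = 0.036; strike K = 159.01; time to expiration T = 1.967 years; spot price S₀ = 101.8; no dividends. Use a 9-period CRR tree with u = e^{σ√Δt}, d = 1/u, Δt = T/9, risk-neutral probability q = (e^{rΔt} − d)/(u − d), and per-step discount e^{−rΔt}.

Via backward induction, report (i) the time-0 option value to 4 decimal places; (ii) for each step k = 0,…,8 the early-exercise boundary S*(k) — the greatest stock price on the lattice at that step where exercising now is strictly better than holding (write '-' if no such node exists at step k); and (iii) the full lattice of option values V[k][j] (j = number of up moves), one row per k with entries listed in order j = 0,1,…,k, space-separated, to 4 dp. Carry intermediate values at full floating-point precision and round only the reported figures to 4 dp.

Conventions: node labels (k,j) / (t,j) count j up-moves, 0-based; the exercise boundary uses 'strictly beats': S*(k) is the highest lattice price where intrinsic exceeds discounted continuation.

price = 57.2100
boundary = 101.8000 111.0483 121.1367 111.0483 121.1367 132.1417 121.1367 132.1417 144.1464
tree:
57.2100
65.6881 47.9617
73.4601 57.2100 37.8733
80.5848 65.6881 47.9617 27.1349
87.1162 73.4601 57.2100 37.8733 17.7754
93.1036 80.5848 65.6881 47.9617 26.8683 9.7715
98.5924 87.1162 73.4601 57.2100 37.8733 16.5740 3.7306
103.6240 93.1036 80.5848 65.6881 47.9617 26.8683 7.4591 0.3950
108.2367 98.5924 87.1162 73.4601 57.2100 37.8733 14.8636 0.8357 0.0000
112.4652 103.6240 93.1036 80.5848 65.6881 47.9617 26.8683 1.7683 0.0000 0.0000

Δt=0.21856  u=1.09085  d=0.91672  q=0.52364  discount=0.99216
step 9 (expiry): payoffs max(K−S,0) = 112.4652 103.6240 93.1036 80.5848 65.6881 47.9617 26.8683 1.7683 0.0000 0.0000
step 8: (k=8,j=0): S=50.7733, K−S=108.2367, hold=106.9905 ⇒ V=108.2367 exercise | (k=8,j=1): S=60.4176, K−S=98.5924, hold=97.3462 ⇒ V=98.5924 exercise | (k=8,j=2): S=71.8938, K−S=87.1162, hold=85.8700 ⇒ V=87.1162 exercise | (k=8,j=3): S=85.5499, K−S=73.4601, hold=72.2139 ⇒ V=73.4601 exercise | (k=8,j=4): S=101.8000, K−S=57.2100, hold=55.9638 ⇒ V=57.2100 exercise | (k=8,j=5): S=121.1367, K−S=37.8733, hold=36.6271 ⇒ V=37.8733 exercise | (k=8,j=6): S=144.1464, K−S=14.8636, hold=13.6174 ⇒ V=14.8636 exercise | (k=8,j=7): S=171.5268, K−S=0.0000, hold=0.8357 ⇒ V=0.8357 continue | (k=8,j=8): S=204.1079, K−S=0.0000, hold=0.0000 ⇒ V=0.0000 continue  boundary S*=144.1464
step 7: (k=7,j=0): S=55.3860, K−S=103.6240, hold=102.3779 ⇒ V=103.6240 exercise | (k=7,j=1): S=65.9064, K−S=93.1036, hold=91.8574 ⇒ V=93.1036 exercise | (k=7,j=2): S=78.4252, K−S=80.5848, hold=79.3386 ⇒ V=80.5848 exercise | (k=7,j=3): S=93.3219, K−S=65.6881, hold=64.4419 ⇒ V=65.6881 exercise | (k=7,j=4): S=111.0483, K−S=47.9617, hold=46.7155 ⇒ V=47.9617 exercise | (k=7,j=5): S=132.1417, K−S=26.8683, hold=25.6221 ⇒ V=26.8683 exercise | (k=7,j=6): S=157.2417, K−S=1.7683, hold=7.4591 ⇒ V=7.4591 continue | (k=7,j=7): S=187.1095, K−S=0.0000, hold=0.3950 ⇒ V=0.3950 continue  boundary S*=132.1417
step 6: (k=6,j=0): S=60.4176, K−S=98.5924, hold=97.3462 ⇒ V=98.5924 exercise | (k=6,j=1): S=71.8938, K−S=87.1162, hold=85.8700 ⇒ V=87.1162 exercise | (k=6,j=2): S=85.5499, K−S=73.4601, hold=72.2139 ⇒ V=73.4601 exercise | (k=6,j=3): S=101.8000, K−S=57.2100, hold=55.9638 ⇒ V=57.2100 exercise | (k=6,j=4): S=121.1367, K−S=37.8733, hold=36.6271 ⇒ V=37.8733 exercise | (k=6,j=5): S=144.1464, K−S=14.8636, hold=16.5740 ⇒ V=16.5740 continue | (k=6,j=6): S=171.5268, K−S=0.0000, hold=3.7306 ⇒ V=3.7306 continue  boundary S*=121.1367
step 5: (k=5,j=0): S=65.9064, K−S=93.1036, hold=91.8574 ⇒ V=93.1036 exercise | (k=5,j=1): S=78.4252, K−S=80.5848, hold=79.3386 ⇒ V=80.5848 exercise | (k=5,j=2): S=93.3219, K−S=65.6881, hold=64.4419 ⇒ V=65.6881 exercise | (k=5,j=3): S=111.0483, K−S=47.9617, hold=46.7155 ⇒ V=47.9617 exercise | (k=5,j=4): S=132.1417, K−S=26.8683, hold=26.5108 ⇒ V=26.8683 exercise | (k=5,j=5): S=157.2417, K−S=1.7683, hold=9.7715 ⇒ V=9.7715 continue  boundary S*=132.1417
step 4: (k=4,j=0): S=71.8938, K−S=87.1162, hold=85.8700 ⇒ V=87.1162 exercise | (k=4,j=1): S=85.5499, K−S=73.4601, hold=72.2139 ⇒ V=73.4601 exercise | (k=4,j=2): S=101.8000, K−S=57.2100, hold=55.9638 ⇒ V=57.2100 exercise | (k=4,j=3): S=121.1367, K−S=37.8733, hold=36.6271 ⇒ V=37.8733 exercise | (k=4,j=4): S=144.1464, K−S=14.8636, hold=17.7754 ⇒ V=17.7754 continue  boundary S*=121.1367
step 3: (k=3,j=0): S=78.4252, K−S=80.5848, hold=79.3386 ⇒ V=80.5848 exercise | (k=3,j=1): S=93.3219, K−S=65.6881, hold=64.4419 ⇒ V=65.6881 exercise | (k=3,j=2): S=111.0483, K−S=47.9617, hold=46.7155 ⇒ V=47.9617 exercise | (k=3,j=3): S=132.1417, K−S=26.8683, hold=27.1349 ⇒ V=27.1349 continue  boundary S*=111.0483
step 2: (k=2,j=0): S=85.5499, K−S=73.4601, hold=72.2139 ⇒ V=73.4601 exercise | (k=2,j=1): S=101.8000, K−S=57.2100, hold=55.9638 ⇒ V=57.2100 exercise | (k=2,j=2): S=121.1367, K−S=37.8733, hold=36.7656 ⇒ V=37.8733 exercise  boundary S*=121.1367
step 1: (k=1,j=0): S=93.3219, K−S=65.6881, hold=64.4419 ⇒ V=65.6881 exercise | (k=1,j=1): S=111.0483, K−S=47.9617, hold=46.7155 ⇒ V=47.9617 exercise  boundary S*=111.0483
step 0: (k=0,j=0): S=101.8000, K−S=57.2100, hold=55.9638 ⇒ V=57.2100 exercise  boundary S*=101.8000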